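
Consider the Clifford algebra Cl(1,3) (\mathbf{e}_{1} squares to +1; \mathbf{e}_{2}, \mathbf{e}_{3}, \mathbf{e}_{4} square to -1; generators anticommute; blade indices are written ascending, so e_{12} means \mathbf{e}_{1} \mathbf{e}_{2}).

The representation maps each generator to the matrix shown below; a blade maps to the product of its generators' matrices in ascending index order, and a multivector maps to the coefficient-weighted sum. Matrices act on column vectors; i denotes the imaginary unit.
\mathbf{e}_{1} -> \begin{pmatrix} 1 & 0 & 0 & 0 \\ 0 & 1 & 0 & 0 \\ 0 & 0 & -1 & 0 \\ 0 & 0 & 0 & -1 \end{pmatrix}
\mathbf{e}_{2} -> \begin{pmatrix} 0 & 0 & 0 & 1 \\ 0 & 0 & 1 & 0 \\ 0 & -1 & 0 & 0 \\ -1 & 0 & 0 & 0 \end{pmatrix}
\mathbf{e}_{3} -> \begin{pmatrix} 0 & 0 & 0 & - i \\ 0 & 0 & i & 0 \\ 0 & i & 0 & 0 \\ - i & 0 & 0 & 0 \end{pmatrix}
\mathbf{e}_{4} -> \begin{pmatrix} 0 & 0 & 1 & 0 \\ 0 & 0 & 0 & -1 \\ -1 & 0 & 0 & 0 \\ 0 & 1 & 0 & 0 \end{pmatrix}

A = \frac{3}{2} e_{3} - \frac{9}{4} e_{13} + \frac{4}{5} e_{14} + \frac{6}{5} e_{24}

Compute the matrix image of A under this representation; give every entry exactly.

Bivector images (products of the table entries): rho(e_{13}) = rho(\mathbf{e}_{1})rho(\mathbf{e}_{3}) = \begin{pmatrix} 0 & 0 & 0 & - i \\ 0 & 0 & i & 0 \\ 0 & - i & 0 & 0 \\ i & 0 & 0 & 0 \end{pmatrix}; rho(e_{14}) = rho(\mathbf{e}_{1})rho(\mathbf{e}_{4}) = \begin{pmatrix} 0 & 0 & 1 & 0 \\ 0 & 0 & 0 & -1 \\ 1 & 0 & 0 & 0 \\ 0 & -1 & 0 & 0 \end{pmatrix}; rho(e_{24}) = rho(\mathbf{e}_{2})rho(\mathbf{e}_{4}) = \begin{pmatrix} 0 & 1 & 0 & 0 \\ -1 & 0 & 0 & 0 \\ 0 & 0 & 0 & 1 \\ 0 & 0 & -1 & 0 \end{pmatrix}.
M = (\frac{3}{2})*rho(e_{3}) + (-\frac{9}{4})*rho(e_{13}) + (\frac{4}{5})*rho(e_{14}) + (\frac{6}{5})*rho(e_{24}), summed entrywise:
Answer: \begin{pmatrix} 0 & \frac{6}{5} & \frac{4}{5} & \frac{3 i}{4} \\ - \frac{6}{5} & 0 & - \frac{3 i}{4} & - \frac{4}{5} \\ \frac{4}{5} & \frac{15 i}{4} & 0 & \frac{6}{5} \\ - \frac{15 i}{4} & - \frac{4}{5} & - \frac{6}{5} & 0 \end{pmatrix}


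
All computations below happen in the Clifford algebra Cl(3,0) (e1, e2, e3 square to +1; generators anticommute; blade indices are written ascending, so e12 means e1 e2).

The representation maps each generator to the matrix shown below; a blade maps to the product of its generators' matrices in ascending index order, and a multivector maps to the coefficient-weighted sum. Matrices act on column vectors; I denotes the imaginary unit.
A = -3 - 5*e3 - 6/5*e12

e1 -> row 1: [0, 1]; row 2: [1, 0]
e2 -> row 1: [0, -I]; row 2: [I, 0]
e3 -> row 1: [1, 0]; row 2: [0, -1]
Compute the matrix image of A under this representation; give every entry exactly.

Bivector images (products of the table entries): rho(e12) = rho(e1)rho(e2) = row 1: [I, 0]; row 2: [0, -I].
M = (-3)*1 + (-5)*rho(e3) + (-6/5)*rho(e12), summed entrywise (1 is the identity matrix):
Answer: row 1: [-8 - 6*I/5, 0]; row 2: [0, 2 + 6*I/5]


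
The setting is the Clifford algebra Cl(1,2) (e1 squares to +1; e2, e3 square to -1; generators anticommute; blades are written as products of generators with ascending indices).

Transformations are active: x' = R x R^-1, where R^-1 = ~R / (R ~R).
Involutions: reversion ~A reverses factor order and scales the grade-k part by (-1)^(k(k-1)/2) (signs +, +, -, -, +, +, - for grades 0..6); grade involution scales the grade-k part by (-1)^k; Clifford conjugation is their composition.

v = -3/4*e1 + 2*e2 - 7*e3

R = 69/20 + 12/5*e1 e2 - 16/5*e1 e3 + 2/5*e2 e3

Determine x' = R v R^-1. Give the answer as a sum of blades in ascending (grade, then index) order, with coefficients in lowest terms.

~R = 69/20 - 12/5*e1 e2 + 16/5*e1 e3 - 2/5*e2 e3, and R ~R = -63/16, so R^-1 = ~R / (-63/16).
R v = -2383/80*e1 + 23/2*e2 - 103/4*e3 - 107/10*e1 e2 e3
Answer: 13891/252*e1 - 62282/1575*e2 + 977/25*e3


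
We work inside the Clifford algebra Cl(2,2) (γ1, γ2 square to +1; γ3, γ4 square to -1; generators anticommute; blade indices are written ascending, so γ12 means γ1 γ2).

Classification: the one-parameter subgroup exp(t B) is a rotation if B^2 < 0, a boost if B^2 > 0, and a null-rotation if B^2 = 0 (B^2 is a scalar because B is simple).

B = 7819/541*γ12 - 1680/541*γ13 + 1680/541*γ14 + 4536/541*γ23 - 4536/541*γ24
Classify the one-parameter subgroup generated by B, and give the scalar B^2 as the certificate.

B^2 term by term: the squares give (7819/541)^2*(γ12)^2 + (-1680/541)^2*(γ13)^2 + (1680/541)^2*(γ14)^2 + (4536/541)^2*(γ23)^2 + (-4536/541)^2*(γ24)^2 = 61136761/292681*(-1) + 2822400/292681*(+1) + 2822400/292681*(+1) + 20575296/292681*(+1) + 20575296/292681*(+1) = -49 (each basis 2-blade squares to minus the product of its generators' squares); cross terms between blades sharing an index anticommute and cancel; the commuting (index-disjoint) pairs give grade-4 terms 2*c*c'*(blade product), which cancel blade by blade — γ1234: -15240960/292681 + 15240960/292681 = 0 — confirming B is simple. So B^2 = -49.
Answer: rotation, certificate B^2 = -49. Key observation: B^2 = -49 is a conjugation invariant, so its sign decides the class regardless of the surface form of B.


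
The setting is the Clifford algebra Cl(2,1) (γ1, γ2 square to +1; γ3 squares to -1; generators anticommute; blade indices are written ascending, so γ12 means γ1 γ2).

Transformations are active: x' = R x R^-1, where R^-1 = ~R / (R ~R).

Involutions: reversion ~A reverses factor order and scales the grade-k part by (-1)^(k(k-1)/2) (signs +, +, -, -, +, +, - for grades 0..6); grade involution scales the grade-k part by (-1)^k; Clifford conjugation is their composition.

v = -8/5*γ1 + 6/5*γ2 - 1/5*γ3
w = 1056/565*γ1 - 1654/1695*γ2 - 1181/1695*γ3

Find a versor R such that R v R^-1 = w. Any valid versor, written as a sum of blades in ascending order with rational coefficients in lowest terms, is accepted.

Why this works: both vectors square to 99/25, so q(v) = q(w) and R = v + w = 152/565*γ1 + 76/339*γ2 - 304/339*γ3 carries v to w — its own direction survives, the complement (v - w)/2 flips.
Answer: 152/565*γ1 + 76/339*γ2 - 304/339*γ3


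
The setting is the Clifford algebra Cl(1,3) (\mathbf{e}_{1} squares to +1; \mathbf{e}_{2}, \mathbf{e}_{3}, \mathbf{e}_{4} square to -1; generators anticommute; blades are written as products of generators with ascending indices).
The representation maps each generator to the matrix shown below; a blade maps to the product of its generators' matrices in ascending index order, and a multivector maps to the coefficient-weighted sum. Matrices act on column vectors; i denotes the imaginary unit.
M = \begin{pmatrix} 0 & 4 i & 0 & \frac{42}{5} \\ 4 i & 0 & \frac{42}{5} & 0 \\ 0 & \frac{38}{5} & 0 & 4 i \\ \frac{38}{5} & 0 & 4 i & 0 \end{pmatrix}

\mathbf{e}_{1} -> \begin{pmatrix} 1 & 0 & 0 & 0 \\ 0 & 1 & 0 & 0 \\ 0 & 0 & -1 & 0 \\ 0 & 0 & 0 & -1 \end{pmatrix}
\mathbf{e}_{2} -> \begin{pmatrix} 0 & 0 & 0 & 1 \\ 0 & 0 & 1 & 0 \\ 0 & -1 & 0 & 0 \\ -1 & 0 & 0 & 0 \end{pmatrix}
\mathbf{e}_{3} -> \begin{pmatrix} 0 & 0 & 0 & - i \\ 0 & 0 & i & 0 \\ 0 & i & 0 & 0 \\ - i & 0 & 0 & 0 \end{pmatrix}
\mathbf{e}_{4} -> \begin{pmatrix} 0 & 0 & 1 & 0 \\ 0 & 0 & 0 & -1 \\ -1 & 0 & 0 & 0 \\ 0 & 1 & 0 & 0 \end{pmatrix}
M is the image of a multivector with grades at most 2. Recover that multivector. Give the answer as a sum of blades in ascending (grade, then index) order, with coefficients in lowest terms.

Method: the blade images are trace-orthogonal — tr(rho(e_A) rho(e_B)^-1) = 4 if A = B and 0 otherwise — and rho(e_A)^-1 = (e_A)^2 * rho(e_A) with (e_A)^2 = +1 or -1, so the coefficient of e_A in the preimage is (e_A)^2 * tr(M rho(e_A))/4.
Nonzero projections over blades of grade <= 2: e_{2}: (e_{2})^2 = -1, tr(M rho(e_{2})) = - \frac{8}{5}, coefficient \frac{2}{5}; e_{1} e_{2}: (e_{1} e_{2})^2 = +1, tr(M rho(e_{1} e_{2})) = 32, coefficient 8; e_{3} e_{4}: (e_{3} e_{4})^2 = -1, tr(M rho(e_{3} e_{4})) = 16, coefficient -4. Every other blade of grade <= 2 projects to 0.
Answer: \frac{2}{5} e_{2} + 8 e_{1} e_{2} - 4 e_{3} e_{4}


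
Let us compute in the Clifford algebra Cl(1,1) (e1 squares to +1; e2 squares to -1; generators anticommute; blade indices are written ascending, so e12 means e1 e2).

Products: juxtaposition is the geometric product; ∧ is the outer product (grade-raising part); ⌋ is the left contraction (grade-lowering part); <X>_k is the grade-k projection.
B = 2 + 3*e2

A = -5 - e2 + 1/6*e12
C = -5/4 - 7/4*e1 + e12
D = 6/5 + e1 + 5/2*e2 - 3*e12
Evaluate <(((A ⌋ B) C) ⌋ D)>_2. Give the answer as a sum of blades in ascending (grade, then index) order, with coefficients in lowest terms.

step 1: -7 - 15*e2
step 2: 35/4 - 11/4*e1 + 75/4*e2 - 133/4*e12
step 3: 485/8 - 95/2*e1 + 241/8*e2 - 105/4*e12
step 4: -105/4*e12
Answer: -105/4*e12


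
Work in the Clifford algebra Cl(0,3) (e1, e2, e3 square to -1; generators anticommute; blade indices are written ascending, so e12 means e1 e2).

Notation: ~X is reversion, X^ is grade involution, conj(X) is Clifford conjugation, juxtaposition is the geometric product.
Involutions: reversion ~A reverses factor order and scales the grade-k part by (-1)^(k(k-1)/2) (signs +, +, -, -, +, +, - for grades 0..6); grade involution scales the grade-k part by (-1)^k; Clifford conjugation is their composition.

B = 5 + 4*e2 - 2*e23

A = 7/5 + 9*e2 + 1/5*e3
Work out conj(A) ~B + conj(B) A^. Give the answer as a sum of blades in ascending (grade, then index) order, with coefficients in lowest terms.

first term: 43 - 199/5*e2 + 17*e3 + 18/5*e23
second term: -29 - 251/5*e2 - 19*e3 + 18/5*e23
Answer: 14 - 90*e2 - 2*e3 + 36/5*e23


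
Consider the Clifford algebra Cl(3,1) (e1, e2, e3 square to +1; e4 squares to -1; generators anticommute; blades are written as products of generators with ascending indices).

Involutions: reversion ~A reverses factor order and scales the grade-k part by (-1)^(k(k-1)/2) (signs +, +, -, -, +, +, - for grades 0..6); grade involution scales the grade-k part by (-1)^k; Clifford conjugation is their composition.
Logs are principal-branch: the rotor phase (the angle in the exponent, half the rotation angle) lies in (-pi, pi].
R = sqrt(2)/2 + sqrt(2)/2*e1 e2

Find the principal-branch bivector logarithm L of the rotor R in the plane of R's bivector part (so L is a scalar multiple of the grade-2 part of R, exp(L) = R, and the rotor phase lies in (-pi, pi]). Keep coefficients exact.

The scalar part of R is sqrt(2)/2, which fixes the principal-branch rotor phase; the unit plane is then the bivector part divided by the sine of that phase, and L is that plane scaled by the phase.
Concretely: cos(phase) = sqrt(2)/2 gives phase = ±pi/4, and since phase/sin(phase) is even the sign is immaterial: L = (phase/sin(phase)) * <R>_2 = (sqrt(2)*pi/4) * <R>_2.
Answer: pi/4*e1 e2


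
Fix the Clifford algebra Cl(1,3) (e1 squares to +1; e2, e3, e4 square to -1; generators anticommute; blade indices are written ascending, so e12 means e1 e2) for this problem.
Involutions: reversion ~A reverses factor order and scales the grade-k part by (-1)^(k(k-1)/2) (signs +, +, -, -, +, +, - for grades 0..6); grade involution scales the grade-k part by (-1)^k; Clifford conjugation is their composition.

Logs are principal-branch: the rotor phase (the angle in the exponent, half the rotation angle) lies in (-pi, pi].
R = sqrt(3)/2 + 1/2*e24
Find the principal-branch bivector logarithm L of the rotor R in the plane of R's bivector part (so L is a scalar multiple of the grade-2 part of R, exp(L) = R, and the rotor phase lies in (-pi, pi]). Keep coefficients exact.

The scalar part of R is sqrt(3)/2, which fixes the principal-branch rotor phase; the unit plane is then the bivector part divided by the sine of that phase, and L is that plane scaled by the phase.
Concretely: cos(phase) = sqrt(3)/2 gives phase = ±pi/6, and since phase/sin(phase) is even the sign is immaterial: L = (phase/sin(phase)) * <R>_2 = (pi/3) * <R>_2.
Answer: pi/6*e24


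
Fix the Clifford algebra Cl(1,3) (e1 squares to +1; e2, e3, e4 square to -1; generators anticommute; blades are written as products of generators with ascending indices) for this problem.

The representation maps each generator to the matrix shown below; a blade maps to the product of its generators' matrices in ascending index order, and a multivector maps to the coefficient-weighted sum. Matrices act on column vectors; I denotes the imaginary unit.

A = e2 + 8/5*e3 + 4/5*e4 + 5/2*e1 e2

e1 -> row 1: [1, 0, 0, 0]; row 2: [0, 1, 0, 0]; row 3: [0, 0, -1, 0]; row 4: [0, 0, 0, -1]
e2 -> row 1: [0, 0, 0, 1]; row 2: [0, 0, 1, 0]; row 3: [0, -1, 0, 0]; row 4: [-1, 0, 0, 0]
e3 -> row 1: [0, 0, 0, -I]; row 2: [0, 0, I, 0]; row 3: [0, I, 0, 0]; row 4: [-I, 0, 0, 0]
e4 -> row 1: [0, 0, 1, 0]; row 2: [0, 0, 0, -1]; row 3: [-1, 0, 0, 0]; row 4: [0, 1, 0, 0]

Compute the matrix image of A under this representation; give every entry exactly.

Bivector images (products of the table entries): rho(e1 e2) = rho(e1)rho(e2) = row 1: [0, 0, 0, 1]; row 2: [0, 0, 1, 0]; row 3: [0, 1, 0, 0]; row 4: [1, 0, 0, 0].
M = (1)*rho(e2) + (8/5)*rho(e3) + (4/5)*rho(e4) + (5/2)*rho(e1 e2), summed entrywise:
Answer: row 1: [0, 0, 4/5, 7/2 - 8*I/5]; row 2: [0, 0, 7/2 + 8*I/5, -4/5]; row 3: [-4/5, 3/2 + 8*I/5, 0, 0]; row 4: [3/2 - 8*I/5, 4/5, 0, 0]


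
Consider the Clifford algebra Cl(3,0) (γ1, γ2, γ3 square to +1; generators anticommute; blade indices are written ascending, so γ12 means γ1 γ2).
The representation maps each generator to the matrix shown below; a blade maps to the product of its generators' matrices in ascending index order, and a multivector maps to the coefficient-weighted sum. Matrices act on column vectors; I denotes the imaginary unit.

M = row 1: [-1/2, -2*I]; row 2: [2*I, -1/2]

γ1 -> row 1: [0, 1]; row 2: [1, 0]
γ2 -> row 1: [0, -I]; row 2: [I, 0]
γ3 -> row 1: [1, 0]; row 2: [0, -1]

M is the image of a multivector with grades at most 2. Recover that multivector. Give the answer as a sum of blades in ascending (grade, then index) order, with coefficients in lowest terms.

Method: 1, rho(γ1), rho(γ2), rho(γ3) form a trace-orthogonal basis of the 2x2 complex matrices (tr(X Y) = 2 if X = Y, else 0), so M = m0*1 + m1*rho(γ1) + m2*rho(γ2) + m3*rho(γ3) with m0 = tr(M)/2 = -1/2, m1 = tr(M rho(γ1))/2 = 0, m2 = tr(M rho(γ2))/2 = 2, m3 = tr(M rho(γ3))/2 = 0.
Multiplying table entries, the bivector images are rho(γ12) = I*rho(γ3), rho(γ13) = -I*rho(γ2), rho(γ23) = I*rho(γ1); with real blade coefficients the real parts of m0..m3 are the coefficients of 1, γ1, γ2, γ3 and the imaginary parts give the bivectors (γ23: Im m1, γ13: -Im m2, γ12: Im m3).
Answer: -1/2 + 2*γ2


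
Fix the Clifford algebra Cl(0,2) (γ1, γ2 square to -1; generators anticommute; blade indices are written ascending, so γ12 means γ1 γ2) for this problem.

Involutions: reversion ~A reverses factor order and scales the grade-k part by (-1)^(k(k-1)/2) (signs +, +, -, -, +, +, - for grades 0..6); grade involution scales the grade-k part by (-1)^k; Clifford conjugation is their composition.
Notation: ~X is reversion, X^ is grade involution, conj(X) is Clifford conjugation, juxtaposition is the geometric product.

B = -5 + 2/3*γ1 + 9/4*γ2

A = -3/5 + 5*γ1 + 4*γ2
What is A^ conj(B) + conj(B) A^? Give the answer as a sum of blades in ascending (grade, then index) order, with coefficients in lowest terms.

first term: -28/3 + 127/5*γ1 + 427/20*γ2 + 103/12*γ12
second term: -28/3 + 127/5*γ1 + 427/20*γ2 - 103/12*γ12
Answer: -56/3 + 254/5*γ1 + 427/10*γ2


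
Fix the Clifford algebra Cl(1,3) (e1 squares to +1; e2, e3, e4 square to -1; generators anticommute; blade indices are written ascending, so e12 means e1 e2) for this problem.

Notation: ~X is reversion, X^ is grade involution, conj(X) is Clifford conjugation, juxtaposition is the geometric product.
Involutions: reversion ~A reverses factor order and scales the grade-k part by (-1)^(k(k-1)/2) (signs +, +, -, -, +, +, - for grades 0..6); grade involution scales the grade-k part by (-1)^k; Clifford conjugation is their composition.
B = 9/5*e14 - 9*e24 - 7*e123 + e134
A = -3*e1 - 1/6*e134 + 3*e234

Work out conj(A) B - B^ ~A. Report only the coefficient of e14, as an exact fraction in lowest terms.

first term: 1/6 - 267/10*e3 + 27/5*e4 + 3*e12 - 21*e14 - 21*e23 + 7/6*e24 + 3*e34 + 39/10*e123 - 27*e124
second term: 1/6 + 267/10*e3 + 27/5*e4 - 3*e12 + 21*e14 - 21*e23 - 7/6*e24 + 3*e34 + 39/10*e123 + 27*e124
Answer: -42


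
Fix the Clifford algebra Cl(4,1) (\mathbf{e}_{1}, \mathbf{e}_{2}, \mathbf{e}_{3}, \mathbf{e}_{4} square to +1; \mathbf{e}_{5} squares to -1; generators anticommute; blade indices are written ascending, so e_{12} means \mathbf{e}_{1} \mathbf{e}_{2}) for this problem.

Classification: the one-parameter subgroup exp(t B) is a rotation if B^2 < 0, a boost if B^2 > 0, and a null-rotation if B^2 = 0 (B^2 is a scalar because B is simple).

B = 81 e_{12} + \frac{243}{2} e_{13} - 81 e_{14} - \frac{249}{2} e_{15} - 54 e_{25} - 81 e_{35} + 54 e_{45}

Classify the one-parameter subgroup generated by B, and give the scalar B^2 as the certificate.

B^2 term by term: the squares give (81)^2*(e_{12})^2 + (\frac{243}{2})^2*(e_{13})^2 + (-81)^2*(e_{14})^2 + (-\frac{249}{2})^2*(e_{15})^2 + (-54)^2*(e_{25})^2 + (-81)^2*(e_{35})^2 + (54)^2*(e_{45})^2 = 6561*(-1) + \frac{59049}{4}*(-1) + 6561*(-1) + \frac{62001}{4}*(+1) + 2916*(+1) + 6561*(+1) + 2916*(+1) = 9 (each basis 2-blade squares to minus the product of its generators' squares); cross terms between blades sharing an index anticommute and cancel; the commuting (index-disjoint) pairs give grade-4 terms 2*c*c'*(blade product), which cancel blade by blade — e_{1235}: -13122 + 13122 = 0; e_{1245}: 8748 - 8748 = 0; e_{1345}: 13122 - 13122 = 0 — confirming B is simple. So B^2 = 9.
Answer: boost, certificate B^2 = 9. No conjugation can change B^2 = 9; the sign gives the class.


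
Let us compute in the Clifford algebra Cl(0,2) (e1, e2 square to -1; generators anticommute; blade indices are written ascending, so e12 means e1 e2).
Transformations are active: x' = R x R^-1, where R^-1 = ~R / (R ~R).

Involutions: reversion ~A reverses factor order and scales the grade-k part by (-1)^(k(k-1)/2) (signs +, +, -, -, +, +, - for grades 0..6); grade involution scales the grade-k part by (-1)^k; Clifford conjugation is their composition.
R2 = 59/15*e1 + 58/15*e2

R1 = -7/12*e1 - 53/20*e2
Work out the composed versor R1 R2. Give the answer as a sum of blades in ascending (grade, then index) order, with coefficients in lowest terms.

Distribute over the terms of R1 (each basis-blade product reordered to ascending indices, repeated generators contracted through their squares):
(-7/12*e1) R2 = 413/180 - 203/90*e12
(-53/20*e2) R2 = 1537/150 + 3127/300*e12
Summing the partial products and collecting blades:
Answer: 11287/900 + 7351/900*e12


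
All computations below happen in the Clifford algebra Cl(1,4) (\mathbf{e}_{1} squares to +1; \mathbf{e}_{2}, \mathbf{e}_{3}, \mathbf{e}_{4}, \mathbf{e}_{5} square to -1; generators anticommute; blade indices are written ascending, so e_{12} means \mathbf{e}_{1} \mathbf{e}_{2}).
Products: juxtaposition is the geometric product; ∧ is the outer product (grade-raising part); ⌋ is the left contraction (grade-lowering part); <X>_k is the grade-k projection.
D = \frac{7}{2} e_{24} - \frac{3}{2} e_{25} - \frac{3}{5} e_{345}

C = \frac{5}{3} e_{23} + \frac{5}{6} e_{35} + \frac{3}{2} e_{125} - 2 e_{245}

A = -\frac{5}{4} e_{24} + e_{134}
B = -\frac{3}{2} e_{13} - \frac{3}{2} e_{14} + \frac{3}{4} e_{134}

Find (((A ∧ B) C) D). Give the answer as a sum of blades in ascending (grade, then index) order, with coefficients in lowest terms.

step 1: -\frac{15}{8} e_{1234}
step 2: \frac{25}{8} e_{14} + \frac{15}{4} e_{135} - \frac{45}{16} e_{345} - \frac{25}{16} e_{1245}
step 3: \frac{27}{16} + \frac{175}{16} e_{12} + \frac{3}{32} e_{14} + \frac{175}{32} e_{15} + \frac{75}{16} e_{123} - \frac{15}{8} e_{135} + \frac{135}{32} e_{234} + \frac{315}{32} e_{235} + \frac{75}{16} e_{1245} - \frac{105}{8} e_{12345}
Answer: \frac{27}{16} + \frac{175}{16} e_{12} + \frac{3}{32} e_{14} + \frac{175}{32} e_{15} + \frac{75}{16} e_{123} - \frac{15}{8} e_{135} + \frac{135}{32} e_{234} + \frac{315}{32} e_{235} + \frac{75}{16} e_{1245} - \frac{105}{8} e_{12345}


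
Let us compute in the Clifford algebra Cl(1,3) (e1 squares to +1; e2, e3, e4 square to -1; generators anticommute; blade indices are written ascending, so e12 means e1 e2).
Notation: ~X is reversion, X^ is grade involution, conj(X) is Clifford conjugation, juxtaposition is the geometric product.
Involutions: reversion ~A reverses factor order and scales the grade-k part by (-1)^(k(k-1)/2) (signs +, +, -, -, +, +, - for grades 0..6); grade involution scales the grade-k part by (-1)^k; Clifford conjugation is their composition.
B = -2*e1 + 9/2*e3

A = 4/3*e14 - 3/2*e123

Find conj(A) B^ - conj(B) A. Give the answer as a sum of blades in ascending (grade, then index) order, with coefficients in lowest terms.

first term: 8/3*e4 - 27/4*e12 - 3*e23 - 6*e134
second term: 8/3*e4 - 27/4*e12 - 3*e23 + 6*e134
Answer: -12*e134


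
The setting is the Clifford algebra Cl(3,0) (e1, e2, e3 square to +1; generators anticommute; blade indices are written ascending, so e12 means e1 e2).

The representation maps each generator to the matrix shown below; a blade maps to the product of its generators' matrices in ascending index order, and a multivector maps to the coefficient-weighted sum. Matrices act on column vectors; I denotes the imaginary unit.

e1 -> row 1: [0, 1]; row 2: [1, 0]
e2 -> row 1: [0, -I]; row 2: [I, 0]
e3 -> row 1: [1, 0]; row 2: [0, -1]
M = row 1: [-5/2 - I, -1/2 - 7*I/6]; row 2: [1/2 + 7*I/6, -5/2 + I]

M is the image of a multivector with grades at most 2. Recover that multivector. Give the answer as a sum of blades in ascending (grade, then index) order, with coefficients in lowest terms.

Method: 1, rho(e1), rho(e2), rho(e3) form a trace-orthogonal basis of the 2x2 complex matrices (tr(X Y) = 2 if X = Y, else 0), so M = m0*1 + m1*rho(e1) + m2*rho(e2) + m3*rho(e3) with m0 = tr(M)/2 = -5/2, m1 = tr(M rho(e1))/2 = 0, m2 = tr(M rho(e2))/2 = 7/6 - I/2, m3 = tr(M rho(e3))/2 = -I.
Multiplying table entries, the bivector images are rho(e12) = I*rho(e3), rho(e13) = -I*rho(e2), rho(e23) = I*rho(e1); with real blade coefficients the real parts of m0..m3 are the coefficients of 1, e1, e2, e3 and the imaginary parts give the bivectors (e23: Im m1, e13: -Im m2, e12: Im m3).
Answer: -5/2 + 7/6*e2 - e12 + 1/2*e13


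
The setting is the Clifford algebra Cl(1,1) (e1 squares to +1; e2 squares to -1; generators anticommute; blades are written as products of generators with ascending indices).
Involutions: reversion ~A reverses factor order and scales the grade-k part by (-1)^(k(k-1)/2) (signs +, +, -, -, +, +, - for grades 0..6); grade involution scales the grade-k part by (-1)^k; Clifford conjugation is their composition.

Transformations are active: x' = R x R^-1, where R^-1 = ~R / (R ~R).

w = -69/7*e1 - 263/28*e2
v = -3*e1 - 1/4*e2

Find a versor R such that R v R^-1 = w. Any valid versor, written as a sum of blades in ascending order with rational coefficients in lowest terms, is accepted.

A norm check does it: q(v) = q(w) = 143/16, hence R = v + w = -90/7*e1 - 135/14*e2 realises the map — parallel part kept, (v - w)/2 negated, v carried to w.
Answer: -90/7*e1 - 135/14*e2


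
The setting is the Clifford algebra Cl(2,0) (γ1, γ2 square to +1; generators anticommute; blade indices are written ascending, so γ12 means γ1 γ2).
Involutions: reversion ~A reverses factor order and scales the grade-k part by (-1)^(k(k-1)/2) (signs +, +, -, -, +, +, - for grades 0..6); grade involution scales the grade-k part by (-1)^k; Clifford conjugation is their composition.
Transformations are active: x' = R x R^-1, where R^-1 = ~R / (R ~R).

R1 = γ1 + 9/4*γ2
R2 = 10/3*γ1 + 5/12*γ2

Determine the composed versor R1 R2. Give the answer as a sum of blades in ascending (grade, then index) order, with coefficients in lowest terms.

Distribute over the terms of R1 (each basis-blade product reordered to ascending indices, repeated generators contracted through their squares):
(γ1) R2 = 10/3 + 5/12*γ12
(9/4*γ2) R2 = 15/16 - 15/2*γ12
Summing the partial products and collecting blades:
Answer: 205/48 - 85/12*γ12


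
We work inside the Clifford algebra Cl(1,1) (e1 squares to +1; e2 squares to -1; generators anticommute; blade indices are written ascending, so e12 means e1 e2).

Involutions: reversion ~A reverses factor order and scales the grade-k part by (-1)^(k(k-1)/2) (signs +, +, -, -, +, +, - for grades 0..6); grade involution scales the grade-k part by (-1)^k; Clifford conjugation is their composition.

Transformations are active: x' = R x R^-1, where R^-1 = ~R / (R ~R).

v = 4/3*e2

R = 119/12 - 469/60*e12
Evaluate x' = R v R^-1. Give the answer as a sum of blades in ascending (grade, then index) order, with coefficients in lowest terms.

~R = 119/12 + 469/60*e12, and R ~R = 931/25, so R^-1 = ~R / (931/25).
R v = 469/45*e1 + 119/9*e2
Answer: 5695/1026*e1 + 5857/1026*e2


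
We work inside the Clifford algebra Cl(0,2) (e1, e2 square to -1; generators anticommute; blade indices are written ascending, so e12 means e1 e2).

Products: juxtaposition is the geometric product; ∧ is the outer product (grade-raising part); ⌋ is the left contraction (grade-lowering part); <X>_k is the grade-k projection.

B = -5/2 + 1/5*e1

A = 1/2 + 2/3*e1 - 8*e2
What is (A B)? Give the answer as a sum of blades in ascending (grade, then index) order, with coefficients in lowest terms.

step 1: -83/60 - 47/30*e1 + 20*e2 + 8/5*e12
Answer: -83/60 - 47/30*e1 + 20*e2 + 8/5*e12


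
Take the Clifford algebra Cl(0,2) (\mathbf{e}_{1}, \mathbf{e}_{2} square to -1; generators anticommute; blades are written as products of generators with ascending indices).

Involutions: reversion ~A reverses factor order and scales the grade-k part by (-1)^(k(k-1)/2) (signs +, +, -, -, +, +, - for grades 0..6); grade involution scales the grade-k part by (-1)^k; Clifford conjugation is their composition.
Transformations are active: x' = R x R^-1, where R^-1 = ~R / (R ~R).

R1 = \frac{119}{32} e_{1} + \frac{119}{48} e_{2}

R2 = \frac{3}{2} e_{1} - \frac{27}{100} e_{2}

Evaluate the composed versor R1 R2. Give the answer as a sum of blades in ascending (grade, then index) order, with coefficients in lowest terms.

Distribute over the terms of R1 (each basis-blade product reordered to ascending indices, repeated generators contracted through their squares):
(\frac{119}{32} e_{1}) R2 = -\frac{357}{64} - \frac{3213}{3200} e_{1} e_{2}
(\frac{119}{48} e_{2}) R2 = \frac{1071}{1600} - \frac{119}{32} e_{1} e_{2}
Summing the partial products and collecting blades:
Answer: -\frac{3927}{800} - \frac{15113}{3200} e_{1} e_{2}


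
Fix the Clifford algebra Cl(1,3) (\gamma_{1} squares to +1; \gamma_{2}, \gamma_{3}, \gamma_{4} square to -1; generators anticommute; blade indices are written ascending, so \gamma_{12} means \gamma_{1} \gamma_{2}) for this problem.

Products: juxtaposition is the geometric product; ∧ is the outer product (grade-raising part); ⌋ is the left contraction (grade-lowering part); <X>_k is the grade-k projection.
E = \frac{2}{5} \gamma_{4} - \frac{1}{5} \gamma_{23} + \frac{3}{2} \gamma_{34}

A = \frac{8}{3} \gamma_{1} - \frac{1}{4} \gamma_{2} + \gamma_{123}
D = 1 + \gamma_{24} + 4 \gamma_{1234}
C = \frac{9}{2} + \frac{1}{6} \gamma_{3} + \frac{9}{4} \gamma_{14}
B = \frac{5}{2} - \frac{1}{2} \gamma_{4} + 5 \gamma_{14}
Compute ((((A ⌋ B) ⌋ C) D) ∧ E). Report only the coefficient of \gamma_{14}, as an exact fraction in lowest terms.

step 1: \frac{40}{3} \gamma_{4}
step 2: 30 \gamma_{1}
step 3: 30 \gamma_{1} + 30 \gamma_{124} + 120 \gamma_{234}
step 4: 12 \gamma_{14} - 6 \gamma_{123} + 45 \gamma_{134}
Answer: 12


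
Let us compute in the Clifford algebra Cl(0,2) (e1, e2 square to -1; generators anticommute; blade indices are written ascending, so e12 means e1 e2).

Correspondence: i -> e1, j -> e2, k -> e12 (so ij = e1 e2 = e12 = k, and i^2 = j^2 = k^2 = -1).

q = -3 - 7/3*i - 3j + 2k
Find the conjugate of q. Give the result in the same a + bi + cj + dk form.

In blades: q = -3 - 7/3*e1 - 3*e2 + 2*e12.
Conjugation here is Clifford conjugation: the scalar is fixed and the grade-1 and grade-2 blades all flip sign, giving -3 + 7/3*e1 + 3*e2 - 2*e12; translating back:
Answer: -3 + 7/3*i + 3j - 2k


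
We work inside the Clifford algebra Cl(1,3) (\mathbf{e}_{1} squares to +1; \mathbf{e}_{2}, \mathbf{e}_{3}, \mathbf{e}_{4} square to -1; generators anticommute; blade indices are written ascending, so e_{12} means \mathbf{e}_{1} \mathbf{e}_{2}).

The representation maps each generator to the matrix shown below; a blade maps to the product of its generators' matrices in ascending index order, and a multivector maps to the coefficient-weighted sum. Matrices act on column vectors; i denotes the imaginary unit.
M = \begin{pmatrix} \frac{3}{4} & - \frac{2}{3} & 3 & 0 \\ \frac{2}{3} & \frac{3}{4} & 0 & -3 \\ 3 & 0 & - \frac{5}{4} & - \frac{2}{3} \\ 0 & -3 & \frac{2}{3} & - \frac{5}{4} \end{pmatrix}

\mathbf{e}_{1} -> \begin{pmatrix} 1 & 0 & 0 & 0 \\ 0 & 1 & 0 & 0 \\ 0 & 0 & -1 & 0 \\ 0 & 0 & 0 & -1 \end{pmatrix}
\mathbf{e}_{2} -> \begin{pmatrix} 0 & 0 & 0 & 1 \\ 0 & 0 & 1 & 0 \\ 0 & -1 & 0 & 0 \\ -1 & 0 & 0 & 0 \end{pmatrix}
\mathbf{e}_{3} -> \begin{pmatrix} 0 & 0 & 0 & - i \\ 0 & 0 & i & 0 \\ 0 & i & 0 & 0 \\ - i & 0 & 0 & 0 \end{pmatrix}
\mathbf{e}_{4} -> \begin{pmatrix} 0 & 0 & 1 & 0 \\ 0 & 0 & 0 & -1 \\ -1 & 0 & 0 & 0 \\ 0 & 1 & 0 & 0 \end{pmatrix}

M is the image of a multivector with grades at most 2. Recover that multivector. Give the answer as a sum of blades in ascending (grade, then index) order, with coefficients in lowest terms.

Method: the blade images are trace-orthogonal — tr(rho(e_A) rho(e_B)^-1) = 4 if A = B and 0 otherwise — and rho(e_A)^-1 = (e_A)^2 * rho(e_A) with (e_A)^2 = +1 or -1, so the coefficient of e_A in the preimage is (e_A)^2 * tr(M rho(e_A))/4.
Nonzero projections over blades of grade <= 2: 1: (1)^2 = +1, tr(M 1) = -1, coefficient -\frac{1}{4}; e_{1}: (e_{1})^2 = +1, tr(M rho(e_{1})) = 4, coefficient 1; e_{14}: (e_{14})^2 = +1, tr(M rho(e_{14})) = 12, coefficient 3; e_{24}: (e_{24})^2 = -1, tr(M rho(e_{24})) = \frac{8}{3}, coefficient -\frac{2}{3}. Every other blade of grade <= 2 projects to 0.
Answer: -\frac{1}{4} + e_{1} + 3 e_{14} - \frac{2}{3} e_{24}


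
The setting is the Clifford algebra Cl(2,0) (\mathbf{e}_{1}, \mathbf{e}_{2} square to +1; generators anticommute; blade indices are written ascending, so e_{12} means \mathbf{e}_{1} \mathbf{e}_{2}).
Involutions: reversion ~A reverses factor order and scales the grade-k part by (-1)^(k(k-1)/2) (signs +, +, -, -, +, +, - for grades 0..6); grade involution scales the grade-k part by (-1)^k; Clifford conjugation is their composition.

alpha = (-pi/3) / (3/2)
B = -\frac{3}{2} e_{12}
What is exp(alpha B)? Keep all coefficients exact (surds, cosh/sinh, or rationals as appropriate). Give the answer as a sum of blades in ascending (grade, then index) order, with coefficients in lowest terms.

B^2 = (-\frac{3}{2})^2*(e_{12})^2 = \frac{9}{4}*(-1) = -\frac{9}{4} (a basis 2-blade squares to minus the product of its generators' squares).
B^2 = -\frac{9}{4} — the series telescopes trigonometrically here: l = \frac{3}{2}, alpha*l = - \frac{\pi}{3}, so exp(alpha B) = cos(- \frac{\pi}{3}) + (sin(- \frac{\pi}{3})/(\frac{3}{2}))*B = \frac{1}{2} + (- \frac{\sqrt{3}}{3})*B.
Answer: \frac{1}{2} + \frac{\sqrt{3}}{2} e_{12}


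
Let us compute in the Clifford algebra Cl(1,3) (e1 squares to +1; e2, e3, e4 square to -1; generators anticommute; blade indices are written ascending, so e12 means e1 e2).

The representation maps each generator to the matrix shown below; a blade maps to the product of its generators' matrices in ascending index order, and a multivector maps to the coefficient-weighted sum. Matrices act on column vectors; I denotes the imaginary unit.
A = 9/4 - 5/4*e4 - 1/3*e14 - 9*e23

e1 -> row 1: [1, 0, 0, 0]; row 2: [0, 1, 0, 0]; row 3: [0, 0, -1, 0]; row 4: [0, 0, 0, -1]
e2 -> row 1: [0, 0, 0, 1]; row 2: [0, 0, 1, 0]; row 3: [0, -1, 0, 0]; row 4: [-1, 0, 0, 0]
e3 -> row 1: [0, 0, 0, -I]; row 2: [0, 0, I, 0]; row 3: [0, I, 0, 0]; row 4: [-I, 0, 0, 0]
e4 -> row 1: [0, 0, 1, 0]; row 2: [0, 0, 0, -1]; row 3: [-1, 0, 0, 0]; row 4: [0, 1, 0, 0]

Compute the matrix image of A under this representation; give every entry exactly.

Bivector images (products of the table entries): rho(e14) = rho(e1)rho(e4) = row 1: [0, 0, 1, 0]; row 2: [0, 0, 0, -1]; row 3: [1, 0, 0, 0]; row 4: [0, -1, 0, 0]; rho(e23) = rho(e2)rho(e3) = row 1: [-I, 0, 0, 0]; row 2: [0, I, 0, 0]; row 3: [0, 0, -I, 0]; row 4: [0, 0, 0, I].
M = (9/4)*1 + (-5/4)*rho(e4) + (-1/3)*rho(e14) + (-9)*rho(e23), summed entrywise (1 is the identity matrix):
Answer: row 1: [9/4 + 9*I, 0, -19/12, 0]; row 2: [0, 9/4 - 9*I, 0, 19/12]; row 3: [11/12, 0, 9/4 + 9*I, 0]; row 4: [0, -11/12, 0, 9/4 - 9*I]


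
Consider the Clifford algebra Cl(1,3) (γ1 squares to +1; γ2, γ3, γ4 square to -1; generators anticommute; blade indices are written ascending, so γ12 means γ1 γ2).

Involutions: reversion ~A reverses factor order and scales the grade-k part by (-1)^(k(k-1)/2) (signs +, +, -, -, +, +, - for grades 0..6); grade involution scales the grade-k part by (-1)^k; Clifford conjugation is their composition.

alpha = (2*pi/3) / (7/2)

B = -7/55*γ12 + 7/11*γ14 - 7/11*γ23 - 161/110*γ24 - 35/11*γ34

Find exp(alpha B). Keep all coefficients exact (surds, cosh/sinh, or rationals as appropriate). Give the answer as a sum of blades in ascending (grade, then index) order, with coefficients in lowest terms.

B^2 term by term: the squares give (-7/55)^2*(γ12)^2 + (7/11)^2*(γ14)^2 + (-7/11)^2*(γ23)^2 + (-161/110)^2*(γ24)^2 + (-35/11)^2*(γ34)^2 = 49/3025*(+1) + 49/121*(+1) + 49/121*(-1) + 25921/12100*(-1) + 1225/121*(-1) = -49/4 (each basis 2-blade squares to minus the product of its generators' squares); cross terms between blades sharing an index anticommute and cancel; the commuting (index-disjoint) pairs give grade-4 terms 2*c*c'*(blade product), which cancel blade by blade — γ1234: 98/121 - 98/121 = 0 — confirming B is simple. So B^2 = -49/4.
B^2 = -49/4 — the series telescopes trigonometrically here: l = 7/2, alpha*l = 2*pi/3, so exp(alpha B) = cos(2*pi/3) + (sin(2*pi/3)/(7/2))*B = -1/2 + (sqrt(3)/7)*B.
Answer: -1/2 - sqrt(3)/55*γ12 + sqrt(3)/11*γ14 - sqrt(3)/11*γ23 - 23*sqrt(3)/110*γ24 - 5*sqrt(3)/11*γ34


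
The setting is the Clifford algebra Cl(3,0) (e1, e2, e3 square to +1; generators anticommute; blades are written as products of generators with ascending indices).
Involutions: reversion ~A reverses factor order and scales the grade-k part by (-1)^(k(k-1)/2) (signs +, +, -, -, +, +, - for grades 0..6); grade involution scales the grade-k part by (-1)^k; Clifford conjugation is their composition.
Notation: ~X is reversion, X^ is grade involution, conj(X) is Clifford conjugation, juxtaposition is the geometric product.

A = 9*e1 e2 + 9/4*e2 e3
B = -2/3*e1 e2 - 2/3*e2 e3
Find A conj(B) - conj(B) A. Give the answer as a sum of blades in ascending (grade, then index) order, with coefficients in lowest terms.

first term: -15/2 + 9/2*e1 e3
second term: -15/2 - 9/2*e1 e3
Answer: 9*e1 e3


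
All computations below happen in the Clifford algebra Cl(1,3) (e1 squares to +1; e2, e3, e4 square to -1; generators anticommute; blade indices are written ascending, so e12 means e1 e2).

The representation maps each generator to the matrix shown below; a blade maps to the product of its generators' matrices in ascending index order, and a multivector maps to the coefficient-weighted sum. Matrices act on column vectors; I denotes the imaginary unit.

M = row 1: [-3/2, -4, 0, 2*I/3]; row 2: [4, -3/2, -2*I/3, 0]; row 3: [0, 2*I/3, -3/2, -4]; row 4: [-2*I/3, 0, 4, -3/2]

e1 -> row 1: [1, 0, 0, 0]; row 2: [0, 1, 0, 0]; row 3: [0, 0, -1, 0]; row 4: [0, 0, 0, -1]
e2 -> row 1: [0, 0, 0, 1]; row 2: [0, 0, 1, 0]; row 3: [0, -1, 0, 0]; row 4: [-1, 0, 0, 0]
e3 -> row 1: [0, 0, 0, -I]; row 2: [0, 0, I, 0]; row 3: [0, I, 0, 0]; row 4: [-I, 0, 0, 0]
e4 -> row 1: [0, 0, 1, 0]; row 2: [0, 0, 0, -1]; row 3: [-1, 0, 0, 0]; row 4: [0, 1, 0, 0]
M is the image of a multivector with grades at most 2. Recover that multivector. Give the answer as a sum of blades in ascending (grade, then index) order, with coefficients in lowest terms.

Method: the blade images are trace-orthogonal — tr(rho(e_A) rho(e_B)^-1) = 4 if A = B and 0 otherwise — and rho(e_A)^-1 = (e_A)^2 * rho(e_A) with (e_A)^2 = +1 or -1, so the coefficient of e_A in the preimage is (e_A)^2 * tr(M rho(e_A))/4.
Nonzero projections over blades of grade <= 2: 1: (1)^2 = +1, tr(M 1) = -6, coefficient -3/2; e13: (e13)^2 = +1, tr(M rho(e13)) = -8/3, coefficient -2/3; e24: (e24)^2 = -1, tr(M rho(e24)) = 16, coefficient -4. Every other blade of grade <= 2 projects to 0.
Answer: -3/2 - 2/3*e13 - 4*e24


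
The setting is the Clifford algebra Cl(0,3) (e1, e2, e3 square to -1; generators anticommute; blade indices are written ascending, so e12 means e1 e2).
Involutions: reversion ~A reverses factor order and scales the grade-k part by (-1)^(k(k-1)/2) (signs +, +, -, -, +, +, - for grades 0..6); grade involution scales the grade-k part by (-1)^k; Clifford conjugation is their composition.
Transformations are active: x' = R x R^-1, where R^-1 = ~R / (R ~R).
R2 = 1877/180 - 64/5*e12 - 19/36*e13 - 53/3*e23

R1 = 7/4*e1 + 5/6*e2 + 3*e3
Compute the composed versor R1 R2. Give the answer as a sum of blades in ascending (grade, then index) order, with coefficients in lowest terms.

Distribute over the terms of R1 (each basis-blade product reordered to ascending indices, repeated generators contracted through their squares):
(7/4*e1) R2 = 13139/720*e1 + 112/5*e2 + 133/144*e3 - 371/12*e123
(5/6*e2) R2 = -32/3*e1 + 1877/216*e2 + 265/18*e3 + 95/216*e123
(3*e3) R2 = -19/12*e1 - 53*e2 + 1877/60*e3 - 192/5*e123
Summing the partial products and collecting blades:
Answer: 4319/720*e1 - 23663/1080*e2 + 11263/240*e3 - 74387/1080*e123


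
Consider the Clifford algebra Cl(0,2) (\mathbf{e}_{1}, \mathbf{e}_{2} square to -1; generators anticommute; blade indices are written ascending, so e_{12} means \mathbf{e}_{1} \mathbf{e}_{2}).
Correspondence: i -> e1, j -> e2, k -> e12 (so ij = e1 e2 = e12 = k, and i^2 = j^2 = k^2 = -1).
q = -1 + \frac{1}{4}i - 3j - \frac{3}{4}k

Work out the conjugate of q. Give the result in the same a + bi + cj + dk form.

In blades: q = -1 + \frac{1}{4} e_{1} - 3 e_{2} - \frac{3}{4} e_{12}.
Conjugation here is Clifford conjugation: the scalar is fixed and the grade-1 and grade-2 blades all flip sign, giving -1 - \frac{1}{4} e_{1} + 3 e_{2} + \frac{3}{4} e_{12}; translating back:
Answer: -1 - \frac{1}{4}i + 3j + \frac{3}{4}k


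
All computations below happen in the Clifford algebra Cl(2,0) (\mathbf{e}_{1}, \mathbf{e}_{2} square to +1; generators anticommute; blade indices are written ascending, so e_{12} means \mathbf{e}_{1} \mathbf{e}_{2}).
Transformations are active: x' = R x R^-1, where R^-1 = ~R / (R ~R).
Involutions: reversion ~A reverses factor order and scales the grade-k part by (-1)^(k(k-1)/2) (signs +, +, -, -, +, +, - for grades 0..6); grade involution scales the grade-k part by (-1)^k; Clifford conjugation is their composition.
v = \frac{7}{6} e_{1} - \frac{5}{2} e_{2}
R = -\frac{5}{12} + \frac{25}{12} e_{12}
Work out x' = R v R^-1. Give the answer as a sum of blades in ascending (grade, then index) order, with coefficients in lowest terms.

~R = -\frac{5}{12} - \frac{25}{12} e_{12}, and R ~R = \frac{325}{72}, so R^-1 = ~R / (\frac{325}{72}).
R v = -\frac{205}{36} e_{1} - \frac{25}{18} e_{2}
Answer: -\frac{3}{26} e_{1} + \frac{215}{78} e_{2}


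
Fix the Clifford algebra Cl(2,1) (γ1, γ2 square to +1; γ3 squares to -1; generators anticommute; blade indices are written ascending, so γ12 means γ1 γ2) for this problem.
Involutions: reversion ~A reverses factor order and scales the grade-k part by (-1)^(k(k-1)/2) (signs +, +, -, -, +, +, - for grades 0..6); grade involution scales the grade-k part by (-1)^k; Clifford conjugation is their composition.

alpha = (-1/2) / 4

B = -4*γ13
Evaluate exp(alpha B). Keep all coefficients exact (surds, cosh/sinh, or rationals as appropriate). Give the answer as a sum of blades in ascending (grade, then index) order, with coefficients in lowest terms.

B^2 = (-4)^2*(γ13)^2 = 16*(+1) = 16 (a basis 2-blade squares to minus the product of its generators' squares).
B^2 = 16 — hyperbolic case — the even/odd split gives cosh and sinh: l = 4, alpha*l = -1/2, so exp(alpha B) = cosh(-1/2) + (sinh(-1/2)/4)*B = cosh(1/2) + (-sinh(1/2)/4)*B.
Answer: cosh(1/2) + sinh(1/2)*γ13
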